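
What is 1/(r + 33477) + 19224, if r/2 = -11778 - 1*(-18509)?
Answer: 902355337/46939 ≈ 19224.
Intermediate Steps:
r = 13462 (r = 2*(-11778 - 1*(-18509)) = 2*(-11778 + 18509) = 2*6731 = 13462)
1/(r + 33477) + 19224 = 1/(13462 + 33477) + 19224 = 1/46939 + 19224 = 902355337/46939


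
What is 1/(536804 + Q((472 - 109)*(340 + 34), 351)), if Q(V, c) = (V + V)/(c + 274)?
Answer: 625/335774024 ≈ 1.8614e-6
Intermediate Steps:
Q(V, c) = 2*V/(274 + c) (Q(V, c) = (2*V)/(274 + c) = 2*V/(274 + c))
1/(536804 + Q((472 - 109)*(340 + 34), 351)) = 1/(536804 + 2*((472 - 109)*(340 + 34))/(274 + 351)) = 1/(536804 + 2*(363*374)/625) = 1/(536804 + 2*135762*(1/625)) = 1/(536804 + 271524/625) = 1/(335774024/625) = 625/335774024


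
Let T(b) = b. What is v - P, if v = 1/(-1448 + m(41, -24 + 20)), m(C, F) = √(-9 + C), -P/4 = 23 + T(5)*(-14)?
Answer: -49271973/262084 - √2/524168 ≈ -188.00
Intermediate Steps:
P = 188 (P = -4*(23 + 5*(-14)) = -4*(23 - 70) = -4*(-47) = 188)
v = 1/(-1448 + 4*√2) (v = 1/(-1448 + √(-9 + 41)) = 1/(-1448 + √32) = 1/(-1448 + 4*√2) ≈ -0.00069332)
v - P = (-181/262084 - √2/524168) - 1*188 = (-181/262084 - √2/524168) - 188 = -49271973/262084 - √2/524168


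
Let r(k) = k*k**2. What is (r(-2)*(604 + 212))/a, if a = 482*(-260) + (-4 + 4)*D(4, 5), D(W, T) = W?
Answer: 816/15665 ≈ 0.052091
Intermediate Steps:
r(k) = k**3
a = -125320 (a = 482*(-260) + (-4 + 4)*4 = -125320 + 0*4 = -125320 + 0 = -125320)
(r(-2)*(604 + 212))/a = ((-2)**3*(604 + 212))/(-125320) = -8*816*(-1/125320) = -6528*(-1/125320) = 816/15665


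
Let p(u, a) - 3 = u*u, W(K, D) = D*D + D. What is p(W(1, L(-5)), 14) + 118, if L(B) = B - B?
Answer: 121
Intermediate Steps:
L(B) = 0
W(K, D) = D + D² (W(K, D) = D² + D = D + D²)
p(u, a) = 3 + u² (p(u, a) = 3 + u*u = 3 + u²)
p(W(1, L(-5)), 14) + 118 = (3 + (0*(1 + 0))²) + 118 = (3 + (0*1)²) + 118 = (3 + 0²) + 118 = (3 + 0) + 118 = 3 + 118 = 121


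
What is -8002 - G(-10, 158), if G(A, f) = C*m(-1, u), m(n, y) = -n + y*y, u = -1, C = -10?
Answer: -7982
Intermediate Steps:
m(n, y) = y² - n (m(n, y) = -n + y² = y² - n)
G(A, f) = -20 (G(A, f) = -10*((-1)² - 1*(-1)) = -10*(1 + 1) = -10*2 = -20)
-8002 - G(-10, 158) = -8002 - 1*(-20) = -8002 + 20 = -7982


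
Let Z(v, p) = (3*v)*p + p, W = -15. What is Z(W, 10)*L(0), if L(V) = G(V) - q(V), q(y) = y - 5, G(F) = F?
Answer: -2200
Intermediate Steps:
q(y) = -5 + y
Z(v, p) = p + 3*p*v (Z(v, p) = 3*p*v + p = p + 3*p*v)
L(V) = 5 (L(V) = V - (-5 + V) = V + (5 - V) = 5)
Z(W, 10)*L(0) = (10*(1 + 3*(-15)))*5 = (10*(1 - 45))*5 = (10*(-44))*5 = -440*5 = -2200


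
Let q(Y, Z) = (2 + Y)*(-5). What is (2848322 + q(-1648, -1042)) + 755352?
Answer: 3611904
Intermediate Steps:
q(Y, Z) = -10 - 5*Y
(2848322 + q(-1648, -1042)) + 755352 = (2848322 + (-10 - 5*(-1648))) + 755352 = (2848322 + (-10 + 8240)) + 755352 = (2848322 + 8230) + 755352 = 2856552 + 755352 = 3611904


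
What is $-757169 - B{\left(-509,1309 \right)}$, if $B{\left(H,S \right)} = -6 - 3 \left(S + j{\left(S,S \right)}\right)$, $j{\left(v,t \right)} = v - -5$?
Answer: $-749294$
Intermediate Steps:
$j{\left(v,t \right)} = 5 + v$ ($j{\left(v,t \right)} = v + 5 = 5 + v$)
$B{\left(H,S \right)} = -21 - 6 S$ ($B{\left(H,S \right)} = -6 - 3 \left(S + \left(5 + S\right)\right) = -6 - 3 \left(5 + 2 S\right) = -6 - \left(15 + 6 S\right) = -21 - 6 S$)
$-757169 - B{\left(-509,1309 \right)} = -757169 - \left(-21 - 7854\right) = -757169 - -7875 = -757169 + 7875 = -749294$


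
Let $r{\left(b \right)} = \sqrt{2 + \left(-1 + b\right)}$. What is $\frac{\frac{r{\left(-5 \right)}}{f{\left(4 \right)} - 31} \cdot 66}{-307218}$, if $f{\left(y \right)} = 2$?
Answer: $\frac{22 i}{1484887} \approx 1.4816 \cdot 10^{-5} i$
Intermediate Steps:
$r{\left(b \right)} = \sqrt{1 + b}$
$\frac{\frac{r{\left(-5 \right)}}{f{\left(4 \right)} - 31} \cdot 66}{-307218} = \frac{\frac{\sqrt{1 - 5}}{2 - 31} \cdot 66}{-307218} = \frac{\sqrt{-4}}{-29} \cdot 66 \left(- \frac{1}{307218}\right) = - \frac{2 i}{29} \cdot 66 \left(- \frac{1}{307218}\right) = - \frac{132 i}{29} \left(- \frac{1}{307218}\right) = \frac{22 i}{1484887}$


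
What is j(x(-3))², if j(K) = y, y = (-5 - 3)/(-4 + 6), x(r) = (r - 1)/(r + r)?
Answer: 16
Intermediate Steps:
x(r) = (-1 + r)/(2*r) (x(r) = (-1 + r)/((2*r)) = (-1 + r)*(1/(2*r)) = (-1 + r)/(2*r))
y = -4 (y = -8/2 = -8*½ = -4)
j(K) = -4
j(x(-3))² = (-4)² = 16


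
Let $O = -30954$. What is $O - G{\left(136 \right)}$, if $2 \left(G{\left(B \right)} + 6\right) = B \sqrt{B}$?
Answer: $-30948 - 136 \sqrt{34} \approx -31741.0$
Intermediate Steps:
$G{\left(B \right)} = -6 + \frac{B^{\frac{3}{2}}}{2}$ ($G{\left(B \right)} = -6 + \frac{B \sqrt{B}}{2} = -6 + \frac{B^{\frac{3}{2}}}{2}$)
$O - G{\left(136 \right)} = -30954 - \left(-6 + \frac{136^{\frac{3}{2}}}{2}\right) = -30954 - \left(-6 + \frac{272 \sqrt{34}}{2}\right) = -30954 - \left(-6 + 136 \sqrt{34}\right) = -30954 + \left(6 - 136 \sqrt{34}\right) = -30948 - 136 \sqrt{34}$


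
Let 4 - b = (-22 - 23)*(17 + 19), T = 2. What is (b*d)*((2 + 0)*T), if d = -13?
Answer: -84448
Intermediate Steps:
b = 1624 (b = 4 - (-22 - 23)*(17 + 19) = 4 - (-45)*36 = 4 - 1*(-1620) = 4 + 1620 = 1624)
(b*d)*((2 + 0)*T) = (1624*(-13))*((2 + 0)*2) = -42224*2 = -21112*4 = -84448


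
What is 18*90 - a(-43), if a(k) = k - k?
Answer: 1620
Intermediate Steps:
a(k) = 0
18*90 - a(-43) = 18*90 - 1*0 = 1620 + 0 = 1620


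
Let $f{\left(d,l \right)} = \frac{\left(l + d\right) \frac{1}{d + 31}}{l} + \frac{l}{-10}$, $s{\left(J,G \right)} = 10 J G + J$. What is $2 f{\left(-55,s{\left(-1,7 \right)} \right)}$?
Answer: $\frac{9977}{710} \approx 14.052$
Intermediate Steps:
$s{\left(J,G \right)} = J + 10 G J$ ($s{\left(J,G \right)} = 10 G J + J = J + 10 G J$)
$f{\left(d,l \right)} = - \frac{l}{10} + \frac{d + l}{l \left(31 + d\right)}$ ($f{\left(d,l \right)} = \frac{\left(d + l\right) \frac{1}{31 + d}}{l} + l \left(- \frac{1}{10}\right) = \frac{\frac{1}{31 + d} \left(d + l\right)}{l} - \frac{l}{10} = \frac{d + l}{l \left(31 + d\right)} - \frac{l}{10} = - \frac{l}{10} + \frac{d + l}{l \left(31 + d\right)}$)
$2 f{\left(-55,s{\left(-1,7 \right)} \right)} = 2 \frac{-55 - \left(1 + 10 \cdot 7\right) - \frac{31 \left(- (1 + 10 \cdot 7)\right)^{2}}{10} - - \frac{11 \left(- (1 + 10 \cdot 7)\right)^{2}}{2}}{- (1 + 10 \cdot 7) \left(31 - 55\right)} = 2 \frac{-55 - \left(1 + 70\right) - \frac{31 \left(- (1 + 70)\right)^{2}}{10} - - \frac{11 \left(- (1 + 70)\right)^{2}}{2}}{- (1 + 70) \left(-24\right)} = 2 \frac{1}{\left(-1\right) 71} \left(- \frac{1}{24}\right) \left(-55 - 71 - \frac{31 \left(\left(-1\right) 71\right)^{2}}{10} - - \frac{11 \left(\left(-1\right) 71\right)^{2}}{2}\right) = 2 \frac{1}{-71} \left(- \frac{1}{24}\right) \left(-55 - 71 - \frac{31 \left(-71\right)^{2}}{10} - - \frac{11 \left(-71\right)^{2}}{2}\right) = 2 \left(\left(- \frac{1}{71}\right) \left(- \frac{1}{24}\right) \left(-55 - 71 - \frac{156271}{10} - \left(- \frac{11}{2}\right) 5041\right)\right) = 2 \left(\left(- \frac{1}{71}\right) \left(- \frac{1}{24}\right) \left(-55 - 71 - \frac{156271}{10} + \frac{55451}{2}\right)\right) = 2 \left(\left(- \frac{1}{71}\right) \left(- \frac{1}{24}\right) \frac{59862}{5}\right) = 2 \cdot \frac{9977}{1420} = \frac{9977}{710}$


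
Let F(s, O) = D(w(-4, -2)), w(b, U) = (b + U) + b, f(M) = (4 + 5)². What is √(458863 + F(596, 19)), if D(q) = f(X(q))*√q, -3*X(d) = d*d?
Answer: √(458863 + 81*I*√10) ≈ 677.39 + 0.189*I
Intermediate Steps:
X(d) = -d²/3 (X(d) = -d*d/3 = -d²/3)
f(M) = 81 (f(M) = 9² = 81)
w(b, U) = U + 2*b (w(b, U) = (U + b) + b = U + 2*b)
D(q) = 81*√q
F(s, O) = 81*I*√10 (F(s, O) = 81*√(-2 + 2*(-4)) = 81*√(-2 - 8) = 81*√(-10) = 81*(I*√10) = 81*I*√10)
√(458863 + F(596, 19)) = √(458863 + 81*I*√10)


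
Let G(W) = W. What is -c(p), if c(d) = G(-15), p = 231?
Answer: 15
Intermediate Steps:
c(d) = -15
-c(p) = -1*(-15) = 15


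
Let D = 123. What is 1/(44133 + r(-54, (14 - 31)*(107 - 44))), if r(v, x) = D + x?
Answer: 1/43185 ≈ 2.3156e-5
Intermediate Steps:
r(v, x) = 123 + x
1/(44133 + r(-54, (14 - 31)*(107 - 44))) = 1/(44133 + (123 + (14 - 31)*(107 - 44))) = 1/(44133 + (123 - 17*63)) = 1/(44133 + (123 - 1071)) = 1/(44133 - 948) = 1/43185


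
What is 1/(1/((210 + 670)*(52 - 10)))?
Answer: 36960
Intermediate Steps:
1/(1/((210 + 670)*(52 - 10))) = 1/(1/(880*42)) = 1/((1/880)*(1/42)) = 1/(1/36960) = 36960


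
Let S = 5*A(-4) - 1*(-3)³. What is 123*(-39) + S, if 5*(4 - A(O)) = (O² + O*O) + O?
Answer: -4778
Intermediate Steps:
A(O) = 4 - 2*O²/5 - O/5 (A(O) = 4 - ((O² + O*O) + O)/5 = 4 - ((O² + O²) + O)/5 = 4 - (2*O² + O)/5 = 4 - (O + 2*O²)/5 = 4 + (-2*O²/5 - O/5) = 4 - 2*O²/5 - O/5)
S = 19 (S = 5*(4 - ⅖*(-4)² - ⅕*(-4)) - 1*(-3)³ = 5*(4 - ⅖*16 + ⅘) - 1*(-27) = 5*(4 - 32/5 + ⅘) + 27 = 5*(-8/5) + 27 = -8 + 27 = 19)
123*(-39) + S = 123*(-39) + 19 = -4797 + 19 = -4778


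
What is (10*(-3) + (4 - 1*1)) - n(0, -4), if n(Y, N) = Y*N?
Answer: -27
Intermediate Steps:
n(Y, N) = N*Y
(10*(-3) + (4 - 1*1)) - n(0, -4) = (10*(-3) + (4 - 1*1)) - (-4)*0 = (-30 + (4 - 1)) - 1*0 = (-30 + 3) + 0 = -27 + 0 = -27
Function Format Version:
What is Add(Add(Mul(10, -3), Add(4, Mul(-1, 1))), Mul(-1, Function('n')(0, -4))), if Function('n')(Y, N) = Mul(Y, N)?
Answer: -27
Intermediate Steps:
Function('n')(Y, N) = Mul(N, Y)
Add(Add(Mul(10, -3), Add(4, Mul(-1, 1))), Mul(-1, Function('n')(0, -4))) = Add(Add(Mul(10, -3), Add(4, Mul(-1, 1))), Mul(-1, Mul(-4, 0))) = Add(Add(-30, Add(4, -1)), Mul(-1, 0)) = Add(Add(-30, 3), 0) = Add(-27, 0) = -27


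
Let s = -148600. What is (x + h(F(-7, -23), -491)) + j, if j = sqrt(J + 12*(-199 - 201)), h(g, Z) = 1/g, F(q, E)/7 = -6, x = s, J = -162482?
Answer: -6241201/42 + I*sqrt(167282) ≈ -1.486e+5 + 409.0*I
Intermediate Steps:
x = -148600
F(q, E) = -42 (F(q, E) = 7*(-6) = -42)
j = I*sqrt(167282) (j = sqrt(-162482 + 12*(-199 - 201)) = sqrt(-162482 + 12*(-400)) = sqrt(-162482 - 4800) = sqrt(-167282) = I*sqrt(167282) ≈ 409.0*I)
(x + h(F(-7, -23), -491)) + j = (-148600 + 1/(-42)) + I*sqrt(167282) = (-148600 - 1/42) + I*sqrt(167282) = -6241201/42 + I*sqrt(167282)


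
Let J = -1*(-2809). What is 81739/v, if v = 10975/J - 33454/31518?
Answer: 3618342846909/125968882 ≈ 28724.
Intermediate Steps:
J = 2809
v = 125968882/44267031 (v = 10975/2809 - 33454/31518 = 10975*(1/2809) - 33454*1/31518 = 10975/2809 - 16727/15759 = 125968882/44267031 ≈ 2.8457)
81739/v = 81739/(125968882/44267031) = 81739*(44267031/125968882) = 3618342846909/125968882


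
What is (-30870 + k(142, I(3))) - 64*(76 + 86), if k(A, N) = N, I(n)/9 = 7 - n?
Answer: -41202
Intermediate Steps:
I(n) = 63 - 9*n (I(n) = 9*(7 - n) = 63 - 9*n)
(-30870 + k(142, I(3))) - 64*(76 + 86) = (-30870 + (63 - 9*3)) - 64*(76 + 86) = (-30870 + (63 - 27)) - 64*162 = (-30870 + 36) - 10368 = -30834 - 10368 = -41202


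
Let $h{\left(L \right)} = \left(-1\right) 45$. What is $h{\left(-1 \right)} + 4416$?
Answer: $4371$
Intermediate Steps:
$h{\left(L \right)} = -45$
$h{\left(-1 \right)} + 4416 = -45 + 4416 = 4371$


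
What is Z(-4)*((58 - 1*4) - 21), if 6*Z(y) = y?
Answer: -22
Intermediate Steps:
Z(y) = y/6
Z(-4)*((58 - 1*4) - 21) = ((1/6)*(-4))*((58 - 1*4) - 21) = -2*((58 - 4) - 21)/3 = -2*(54 - 21)/3 = -2/3*33 = -22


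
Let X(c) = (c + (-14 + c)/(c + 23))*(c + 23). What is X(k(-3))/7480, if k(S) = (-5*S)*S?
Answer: 931/7480 ≈ 0.12447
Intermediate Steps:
k(S) = -5*S**2
X(c) = (23 + c)*(c + (-14 + c)/(23 + c)) (X(c) = (c + (-14 + c)/(23 + c))*(23 + c) = (23 + c)*(c + (-14 + c)/(23 + c)))
X(k(-3))/7480 = (-14 + (-5*(-3)**2)**2 + 24*(-5*(-3)**2))/7480 = (-14 + (-5*9)**2 + 24*(-5*9))*(1/7480) = (-14 + (-45)**2 + 24*(-45))*(1/7480) = (-14 + 2025 - 1080)*(1/7480) = 931*(1/7480) = 931/7480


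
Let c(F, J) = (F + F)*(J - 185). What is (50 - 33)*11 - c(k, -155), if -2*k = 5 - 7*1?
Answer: 867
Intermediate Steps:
k = 1 (k = -(5 - 7*1)/2 = -(5 - 7)/2 = -½*(-2) = 1)
c(F, J) = 2*F*(-185 + J) (c(F, J) = (2*F)*(-185 + J) = 2*F*(-185 + J))
(50 - 33)*11 - c(k, -155) = (50 - 33)*11 - 2*(-185 - 155) = 17*11 - 2*(-340) = 187 - 1*(-680) = 187 + 680 = 867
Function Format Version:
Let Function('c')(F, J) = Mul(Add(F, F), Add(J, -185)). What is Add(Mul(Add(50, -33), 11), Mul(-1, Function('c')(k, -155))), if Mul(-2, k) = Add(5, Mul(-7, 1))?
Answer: 867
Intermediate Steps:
k = 1 (k = Mul(Rational(-1, 2), Add(5, Mul(-7, 1))) = Mul(Rational(-1, 2), Add(5, -7)) = Mul(Rational(-1, 2), -2) = 1)
Function('c')(F, J) = Mul(2, F, Add(-185, J)) (Function('c')(F, J) = Mul(Mul(2, F), Add(-185, J)) = Mul(2, F, Add(-185, J)))
Add(Mul(Add(50, -33), 11), Mul(-1, Function('c')(k, -155))) = Add(Mul(Add(50, -33), 11), Mul(-1, Mul(2, 1, Add(-185, -155)))) = Add(Mul(17, 11), Mul(-1, Mul(2, 1, -340))) = Add(187, Mul(-1, -680)) = Add(187, 680) = 867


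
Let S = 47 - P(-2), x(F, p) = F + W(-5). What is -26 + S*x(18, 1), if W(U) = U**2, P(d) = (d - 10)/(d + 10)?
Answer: 4119/2 ≈ 2059.5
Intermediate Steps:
P(d) = (-10 + d)/(10 + d)
x(F, p) = 25 + F (x(F, p) = F + (-5)**2 = F + 25 = 25 + F)
S = 97/2 (S = 47 - (-10 - 2)/(10 - 2) = 47 - (-12)/8 = 47 - 1*(-3/2) = 47 + 3/2 = 97/2 ≈ 48.500)
-26 + S*x(18, 1) = -26 + 97*(25 + 18)/2 = -26 + (97/2)*43 = -26 + 4171/2 = 4119/2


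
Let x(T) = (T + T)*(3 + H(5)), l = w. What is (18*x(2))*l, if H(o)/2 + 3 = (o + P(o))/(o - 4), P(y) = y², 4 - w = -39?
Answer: 176472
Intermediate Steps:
w = 43 (w = 4 - 1*(-39) = 4 + 39 = 43)
l = 43
H(o) = -6 + 2*(o + o²)/(-4 + o) (H(o) = -6 + 2*((o + o²)/(o - 4)) = -6 + 2*((o + o²)/(-4 + o)) = -6 + 2*(o + o²)/(-4 + o))
x(T) = 114*T (x(T) = (T + T)*(3 + 2*(12 + 5² - 2*5)/(-4 + 5)) = (2*T)*(3 + 2*(12 + 25 - 10)/1) = (2*T)*(3 + 2*1*27) = (2*T)*(3 + 54) = (2*T)*57 = 114*T)
(18*x(2))*l = (18*(114*2))*43 = (18*228)*43 = 4104*43 = 176472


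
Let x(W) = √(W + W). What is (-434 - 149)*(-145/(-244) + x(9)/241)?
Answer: -84535/244 - 1749*√2/241 ≈ -356.72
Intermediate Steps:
x(W) = √2*√W (x(W) = √(2*W) = √2*√W)
(-434 - 149)*(-145/(-244) + x(9)/241) = (-434 - 149)*(-145/(-244) + (√2*√9)/241) = -583*(-145*(-1/244) + (√2*3)*(1/241)) = -583*(145/244 + (3*√2)*(1/241)) = -583*(145/244 + 3*√2/241) = -84535/244 - 1749*√2/241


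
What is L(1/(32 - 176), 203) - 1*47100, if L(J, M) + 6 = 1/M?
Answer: -9562517/203 ≈ -47106.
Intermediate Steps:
L(J, M) = -6 + 1/M
L(1/(32 - 176), 203) - 1*47100 = (-6 + 1/203) - 1*47100 = (-6 + 1/203) - 47100 = -1217/203 - 47100 = -9562517/203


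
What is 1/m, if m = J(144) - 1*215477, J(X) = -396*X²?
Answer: -1/8426933 ≈ -1.1867e-7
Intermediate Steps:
m = -8426933 (m = -396*144² - 1*215477 = -396*20736 - 215477 = -8211456 - 215477 = -8426933)
1/m = 1/(-8426933) = -1/8426933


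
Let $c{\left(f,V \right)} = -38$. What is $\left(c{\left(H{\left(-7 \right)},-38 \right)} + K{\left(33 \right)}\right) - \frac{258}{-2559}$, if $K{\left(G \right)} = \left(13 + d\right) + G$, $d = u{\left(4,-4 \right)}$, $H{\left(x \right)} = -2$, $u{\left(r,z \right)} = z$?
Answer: $\frac{3498}{853} \approx 4.1008$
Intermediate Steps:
$d = -4$
$K{\left(G \right)} = 9 + G$ ($K{\left(G \right)} = \left(13 - 4\right) + G = 9 + G$)
$\left(c{\left(H{\left(-7 \right)},-38 \right)} + K{\left(33 \right)}\right) - \frac{258}{-2559} = \left(-38 + \left(9 + 33\right)\right) - \frac{258}{-2559} = \left(-38 + 42\right) - - \frac{86}{853} = 4 + \frac{86}{853} = \frac{3498}{853}$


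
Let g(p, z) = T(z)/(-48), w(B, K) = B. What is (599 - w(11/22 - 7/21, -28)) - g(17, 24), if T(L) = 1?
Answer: 28745/48 ≈ 598.85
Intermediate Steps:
g(p, z) = -1/48 (g(p, z) = 1/(-48) = 1*(-1/48) = -1/48)
(599 - w(11/22 - 7/21, -28)) - g(17, 24) = (599 - (11/22 - 7/21)) - 1*(-1/48) = (599 - (11*(1/22) - 7*1/21)) + 1/48 = (599 - (½ - ⅓)) + 1/48 = (599 - 1*⅙) + 1/48 = (599 - ⅙) + 1/48 = 3593/6 + 1/48 = 28745/48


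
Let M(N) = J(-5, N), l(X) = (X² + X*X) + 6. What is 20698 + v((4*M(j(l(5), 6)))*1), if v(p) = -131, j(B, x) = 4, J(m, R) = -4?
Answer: 20567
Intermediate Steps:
l(X) = 6 + 2*X² (l(X) = (X² + X²) + 6 = 2*X² + 6 = 6 + 2*X²)
M(N) = -4
20698 + v((4*M(j(l(5), 6)))*1) = 20698 - 131 = 20567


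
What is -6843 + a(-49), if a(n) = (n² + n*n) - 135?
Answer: -2176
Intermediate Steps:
a(n) = -135 + 2*n² (a(n) = (n² + n²) - 135 = 2*n² - 135 = -135 + 2*n²)
-6843 + a(-49) = -6843 + (-135 + 2*(-49)²) = -6843 + (-135 + 2*2401) = -6843 + (-135 + 4802) = -6843 + 4667 = -2176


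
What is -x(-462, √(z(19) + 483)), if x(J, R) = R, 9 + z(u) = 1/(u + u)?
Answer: -√684494/38 ≈ -21.772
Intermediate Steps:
z(u) = -9 + 1/(2*u) (z(u) = -9 + 1/(u + u) = -9 + 1/(2*u))
-x(-462, √(z(19) + 483)) = -√((-9 + (½)/19) + 483) = -√((-9 + (½)*(1/19)) + 483) = -√((-9 + 1/38) + 483) = -√(-341/38 + 483) = -√(18013/38) = -√684494/38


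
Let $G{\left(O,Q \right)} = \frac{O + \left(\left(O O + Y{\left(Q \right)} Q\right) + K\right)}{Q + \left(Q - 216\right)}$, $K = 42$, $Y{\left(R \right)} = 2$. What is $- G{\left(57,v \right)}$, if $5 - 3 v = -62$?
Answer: $\frac{5089}{257} \approx 19.802$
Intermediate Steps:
$v = \frac{67}{3}$ ($v = \frac{5}{3} - - \frac{62}{3} = \frac{5}{3} + \frac{62}{3} = \frac{67}{3} \approx 22.333$)
$G{\left(O,Q \right)} = \frac{42 + O + O^{2} + 2 Q}{-216 + 2 Q}$ ($G{\left(O,Q \right)} = \frac{O + \left(\left(O O + 2 Q\right) + 42\right)}{Q + \left(Q - 216\right)} = \frac{O + \left(\left(O^{2} + 2 Q\right) + 42\right)}{Q + \left(-216 + Q\right)} = \frac{O + \left(42 + O^{2} + 2 Q\right)}{-216 + 2 Q} = \frac{42 + O + O^{2} + 2 Q}{-216 + 2 Q}$)
$- G{\left(57,v \right)} = - \frac{42 + 57 + 57^{2} + 2 \cdot \frac{67}{3}}{2 \left(-108 + \frac{67}{3}\right)} = - \frac{42 + 57 + 3249 + \frac{134}{3}}{2 \left(- \frac{257}{3}\right)} = - \frac{\left(-3\right) 10178}{2 \cdot 257 \cdot 3} = \left(-1\right) \left(- \frac{5089}{257}\right) = \frac{5089}{257}$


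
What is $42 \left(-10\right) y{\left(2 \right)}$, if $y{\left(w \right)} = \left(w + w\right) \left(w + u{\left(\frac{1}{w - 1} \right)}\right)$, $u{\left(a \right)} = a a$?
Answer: $-5040$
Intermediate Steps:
$u{\left(a \right)} = a^{2}$
$y{\left(w \right)} = 2 w \left(w + \frac{1}{\left(-1 + w\right)^{2}}\right)$ ($y{\left(w \right)} = \left(w + w\right) \left(w + \left(\frac{1}{w - 1}\right)^{2}\right) = 2 w \left(w + \left(\frac{1}{-1 + w}\right)^{2}\right) = 2 w \left(w + \frac{1}{\left(-1 + w\right)^{2}}\right)$)
$42 \left(-10\right) y{\left(2 \right)} = 42 \left(-10\right) \left(2 \cdot 2^{2} + 2 \cdot 2 \frac{1}{\left(-1 + 2\right)^{2}}\right) = - 420 \left(2 \cdot 4 + 2 \cdot 2 \cdot 1^{-2}\right) = - 420 \left(8 + 2 \cdot 2 \cdot 1\right) = - 420 \left(8 + 4\right) = \left(-420\right) 12 = -5040$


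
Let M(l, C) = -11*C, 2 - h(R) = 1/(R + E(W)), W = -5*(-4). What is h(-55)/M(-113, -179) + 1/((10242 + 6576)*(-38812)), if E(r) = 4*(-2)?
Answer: 27632627795/26990155191384 ≈ 0.0010238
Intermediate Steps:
W = 20
E(r) = -8
h(R) = 2 - 1/(-8 + R) (h(R) = 2 - 1/(R - 8) = 2 - 1/(-8 + R))
h(-55)/M(-113, -179) + 1/((10242 + 6576)*(-38812)) = ((-17 + 2*(-55))/(-8 - 55))/((-11*(-179))) + 1/((10242 + 6576)*(-38812)) = ((-17 - 110)/(-63))/1969 - 1/38812/16818 = -1/63*(-127)*(1/1969) + (1/16818)*(-1/38812) = (127/63)*(1/1969) - 1/652740216 = 127/124047 - 1/652740216 = 27632627795/26990155191384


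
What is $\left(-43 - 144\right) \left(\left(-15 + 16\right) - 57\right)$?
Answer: $10472$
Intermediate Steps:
$\left(-43 - 144\right) \left(\left(-15 + 16\right) - 57\right) = - 187 \left(1 - 57\right) = \left(-187\right) \left(-56\right) = 10472$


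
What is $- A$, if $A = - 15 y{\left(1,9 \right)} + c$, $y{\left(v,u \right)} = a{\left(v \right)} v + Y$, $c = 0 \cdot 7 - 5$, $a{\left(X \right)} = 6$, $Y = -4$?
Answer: $35$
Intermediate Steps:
$c = -5$ ($c = 0 - 5 = -5$)
$y{\left(v,u \right)} = -4 + 6 v$ ($y{\left(v,u \right)} = 6 v - 4 = -4 + 6 v$)
$A = -35$ ($A = - 15 \left(-4 + 6 \cdot 1\right) - 5 = - 15 \left(-4 + 6\right) - 5 = \left(-15\right) 2 - 5 = -30 - 5 = -35$)
$- A = \left(-1\right) \left(-35\right) = 35$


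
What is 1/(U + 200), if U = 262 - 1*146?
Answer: 1/316 ≈ 0.0031646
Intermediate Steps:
U = 116 (U = 262 - 146 = 116)
1/(U + 200) = 1/(116 + 200) = 1/316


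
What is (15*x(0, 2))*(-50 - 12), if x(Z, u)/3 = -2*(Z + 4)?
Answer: 22320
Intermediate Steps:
x(Z, u) = -24 - 6*Z (x(Z, u) = 3*(-2*(Z + 4)) = 3*(-2*(4 + Z)) = 3*(-8 - 2*Z) = -24 - 6*Z)
(15*x(0, 2))*(-50 - 12) = (15*(-24 - 6*0))*(-50 - 12) = (15*(-24 + 0))*(-62) = (15*(-24))*(-62) = -360*(-62) = 22320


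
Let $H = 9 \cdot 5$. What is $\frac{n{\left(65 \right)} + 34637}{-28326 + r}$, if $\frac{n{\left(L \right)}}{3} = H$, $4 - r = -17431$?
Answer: $- \frac{34772}{10891} \approx -3.1927$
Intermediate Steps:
$r = 17435$ ($r = 4 - -17431 = 4 + 17431 = 17435$)
$H = 45$
$n{\left(L \right)} = 135$ ($n{\left(L \right)} = 3 \cdot 45 = 135$)
$\frac{n{\left(65 \right)} + 34637}{-28326 + r} = \frac{135 + 34637}{-28326 + 17435} = \frac{34772}{-10891} = 34772 \left(- \frac{1}{10891}\right) = - \frac{34772}{10891}$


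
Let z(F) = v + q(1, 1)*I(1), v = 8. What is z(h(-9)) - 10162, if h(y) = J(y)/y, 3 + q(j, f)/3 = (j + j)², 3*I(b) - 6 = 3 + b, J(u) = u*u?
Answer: -10144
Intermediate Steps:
J(u) = u²
I(b) = 3 + b/3 (I(b) = 2 + (3 + b)/3 = 2 + (1 + b/3) = 3 + b/3)
q(j, f) = -9 + 12*j² (q(j, f) = -9 + 3*(j + j)² = -9 + 3*(2*j)² = -9 + 3*(4*j²) = -9 + 12*j²)
h(y) = y (h(y) = y²/y = y)
z(F) = 18 (z(F) = 8 + (-9 + 12*1²)*(3 + (⅓)*1) = 8 + (-9 + 12*1)*(3 + ⅓) = 8 + (-9 + 12)*(10/3) = 8 + 3*(10/3) = 8 + 10 = 18)
z(h(-9)) - 10162 = 18 - 10162 = -10144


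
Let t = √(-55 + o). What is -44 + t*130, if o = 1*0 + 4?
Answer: -44 + 130*I*√51 ≈ -44.0 + 928.39*I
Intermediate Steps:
o = 4 (o = 0 + 4 = 4)
t = I*√51 (t = √(-55 + 4) = √(-51) = I*√51 ≈ 7.1414*I)
-44 + t*130 = -44 + (I*√51)*130 = -44 + 130*I*√51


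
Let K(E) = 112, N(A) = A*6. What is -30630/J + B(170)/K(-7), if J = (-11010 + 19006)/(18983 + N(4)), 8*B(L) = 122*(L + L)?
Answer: -16290798665/223888 ≈ -72763.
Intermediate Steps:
N(A) = 6*A
B(L) = 61*L/2 (B(L) = (122*(L + L))/8 = (122*(2*L))/8 = (244*L)/8 = 61*L/2)
J = 7996/19007 (J = (-11010 + 19006)/(18983 + 6*4) = 7996/(18983 + 24) = 7996/19007 ≈ 0.42069)
-30630/J + B(170)/K(-7) = -30630/7996/19007 + ((61/2)*170)/112 = -30630*19007/7996 + 5185*(1/112) = -291092205/3998 + 5185/112 = -16290798665/223888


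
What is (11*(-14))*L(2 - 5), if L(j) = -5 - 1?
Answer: 924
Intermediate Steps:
L(j) = -6
(11*(-14))*L(2 - 5) = (11*(-14))*(-6) = -154*(-6) = 924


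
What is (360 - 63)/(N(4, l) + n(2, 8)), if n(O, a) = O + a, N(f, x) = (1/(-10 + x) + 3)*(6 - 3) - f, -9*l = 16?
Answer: 10494/521 ≈ 20.142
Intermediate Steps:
l = -16/9 (l = -⅑*16 = -16/9 ≈ -1.7778)
N(f, x) = 9 - f + 3/(-10 + x) (N(f, x) = (3 + 1/(-10 + x))*3 - f = (9 + 3/(-10 + x)) - f = 9 - f + 3/(-10 + x))
(360 - 63)/(N(4, l) + n(2, 8)) = (360 - 63)/((-87 + 9*(-16/9) + 10*4 - 1*4*(-16/9))/(-10 - 16/9) + (2 + 8)) = 297/((-87 - 16 + 40 + 64/9)/(-106/9) + 10) = 297/(-9/106*(-503/9) + 10) = 297/(503/106 + 10) = 297/(1563/106) = 297*(106/1563) = 10494/521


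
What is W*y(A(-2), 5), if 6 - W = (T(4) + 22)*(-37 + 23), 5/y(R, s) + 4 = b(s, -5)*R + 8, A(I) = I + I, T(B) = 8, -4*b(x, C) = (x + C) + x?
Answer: 710/3 ≈ 236.67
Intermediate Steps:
b(x, C) = -x/2 - C/4 (b(x, C) = -((x + C) + x)/4 = -((C + x) + x)/4 = -(C + 2*x)/4 = -x/2 - C/4)
A(I) = 2*I
y(R, s) = 5/(4 + R*(5/4 - s/2)) (y(R, s) = 5/(-4 + ((-s/2 - 1/4*(-5))*R + 8)) = 5/(-4 + ((-s/2 + 5/4)*R + 8)) = 5/(-4 + ((5/4 - s/2)*R + 8)) = 5/(-4 + (R*(5/4 - s/2) + 8)) = 5/(-4 + (8 + R*(5/4 - s/2))) = 5/(4 + R*(5/4 - s/2)))
W = 426 (W = 6 - (8 + 22)*(-37 + 23) = 6 - 30*(-14) = 6 - 1*(-420) = 6 + 420 = 426)
W*y(A(-2), 5) = 426*(-20/(-16 + (2*(-2))*(-5 + 2*5))) = 426*(-20/(-16 - 4*(-5 + 10))) = 426*(-20/(-16 - 4*5)) = 426*(-20/(-16 - 20)) = 426*(-20/(-36)) = 426*(-20*(-1/36)) = 426*(5/9) = 710/3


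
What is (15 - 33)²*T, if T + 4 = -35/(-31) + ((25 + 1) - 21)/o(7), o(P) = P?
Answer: -151632/217 ≈ -698.76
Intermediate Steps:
T = -468/217 (T = -4 + (-35/(-31) + ((25 + 1) - 21)/7) = -4 + (-35*(-1/31) + (26 - 21)*(⅐)) = -4 + (35/31 + 5*(⅐)) = -4 + (35/31 + 5/7) = -4 + 400/217 = -468/217 ≈ -2.1567)
(15 - 33)²*T = (15 - 33)²*(-468/217) = (-18)²*(-468/217) = 324*(-468/217) = -151632/217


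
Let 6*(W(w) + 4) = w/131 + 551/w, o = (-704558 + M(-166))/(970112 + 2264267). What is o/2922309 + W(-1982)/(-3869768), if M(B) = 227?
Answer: 10273831001040046903/6331194562374698988570144 ≈ 1.6227e-6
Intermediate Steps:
o = -704331/3234379 (o = (-704558 + 227)/(970112 + 2264267) = -704331/3234379 ≈ -0.21776)
W(w) = -4 + w/786 + 551/(6*w) (W(w) = -4 + (w/131 + 551/w)/6 = -4 + (551/w + w/131)/6 = -4 + (w/786 + 551/(6*w)) = -4 + w/786 + 551/(6*w))
o/2922309 + W(-1982)/(-3869768) = -704331/3234379/2922309 + ((1/786)*(72181 - 1982*(-3144 - 1982))/(-1982))/(-3869768) = -704331/3234379*1/2922309 + ((1/786)*(-1/1982)*(72181 - 1982*(-5126)))*(-1/3869768) = -78259/1050206095679 + ((1/786)*(-1/1982)*(72181 + 10159732))*(-1/3869768) = -78259/1050206095679 + ((1/786)*(-1/1982)*10231913)*(-1/3869768) = -78259/1050206095679 - 10231913/1557852*(-1/3869768) = -78259/1050206095679 + 10231913/6028525818336 = 10273831001040046903/6331194562374698988570144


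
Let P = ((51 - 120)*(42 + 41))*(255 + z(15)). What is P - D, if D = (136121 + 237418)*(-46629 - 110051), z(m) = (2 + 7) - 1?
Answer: 58524584319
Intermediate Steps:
z(m) = 8 (z(m) = 9 - 1 = 8)
D = -58526090520 (D = 373539*(-156680) = -58526090520)
P = -1506201 (P = ((51 - 120)*(42 + 41))*(255 + 8) = -69*83*263 = -5727*263 = -1506201)
P - D = -1506201 - 1*(-58526090520) = -1506201 + 58526090520 = 58524584319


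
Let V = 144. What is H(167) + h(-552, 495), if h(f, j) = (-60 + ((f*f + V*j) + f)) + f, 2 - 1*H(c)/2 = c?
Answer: 374490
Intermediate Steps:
H(c) = 4 - 2*c
h(f, j) = -60 + f² + 2*f + 144*j (h(f, j) = (-60 + ((f*f + 144*j) + f)) + f = (-60 + ((f² + 144*j) + f)) + f = (-60 + (f + f² + 144*j)) + f = (-60 + f + f² + 144*j) + f = -60 + f² + 2*f + 144*j)
H(167) + h(-552, 495) = (4 - 2*167) + (-60 + (-552)² + 2*(-552) + 144*495) = (4 - 334) + (-60 + 304704 - 1104 + 71280) = -330 + 374820 = 374490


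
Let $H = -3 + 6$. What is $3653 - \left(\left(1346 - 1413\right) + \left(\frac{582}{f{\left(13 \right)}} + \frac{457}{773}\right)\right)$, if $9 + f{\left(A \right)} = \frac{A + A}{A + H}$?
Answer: $\frac{173230165}{45607} \approx 3798.3$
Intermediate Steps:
$H = 3$
$f{\left(A \right)} = -9 + \frac{2 A}{3 + A}$ ($f{\left(A \right)} = -9 + \frac{A + A}{A + 3} = -9 + \frac{2 A}{3 + A}$)
$3653 - \left(\left(1346 - 1413\right) + \left(\frac{582}{f{\left(13 \right)}} + \frac{457}{773}\right)\right) = 3653 - \left(\left(1346 - 1413\right) + \left(\frac{582}{\frac{1}{3 + 13} \left(-27 - 91\right)} + \frac{457}{773}\right)\right) = 3653 - \left(-67 + \left(\frac{582}{\frac{1}{16} \left(-27 - 91\right)} + 457 \cdot \frac{1}{773}\right)\right) = 3653 - \left(-67 + \left(\frac{582}{\frac{1}{16} \left(-118\right)} + \frac{457}{773}\right)\right) = 3653 - \left(-67 + \left(\frac{582}{- \frac{59}{8}} + \frac{457}{773}\right)\right) = 3653 - \left(-67 + \left(582 \left(- \frac{8}{59}\right) + \frac{457}{773}\right)\right) = 3653 - \left(-67 + \left(- \frac{4656}{59} + \frac{457}{773}\right)\right) = 3653 - \left(-67 - \frac{3572125}{45607}\right) = 3653 - - \frac{6627794}{45607} = 3653 + \frac{6627794}{45607} = \frac{173230165}{45607}$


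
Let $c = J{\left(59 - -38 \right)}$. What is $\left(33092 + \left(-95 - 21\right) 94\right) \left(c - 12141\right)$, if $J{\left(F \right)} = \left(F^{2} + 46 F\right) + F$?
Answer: $40537476$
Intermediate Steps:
$J{\left(F \right)} = F^{2} + 47 F$
$c = 13968$ ($c = \left(59 - -38\right) \left(47 + \left(59 - -38\right)\right) = \left(59 + 38\right) \left(47 + \left(59 + 38\right)\right) = 97 \left(47 + 97\right) = 97 \cdot 144 = 13968$)
$\left(33092 + \left(-95 - 21\right) 94\right) \left(c - 12141\right) = \left(33092 + \left(-95 - 21\right) 94\right) \left(13968 - 12141\right) = \left(33092 - 10904\right) 1827 = 22188 \cdot 1827 = 40537476$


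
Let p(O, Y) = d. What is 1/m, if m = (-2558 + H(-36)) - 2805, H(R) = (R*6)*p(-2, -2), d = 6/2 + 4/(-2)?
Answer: -1/5579 ≈ -0.00017924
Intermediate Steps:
d = 1 (d = 6*(½) + 4*(-½) = 3 - 2 = 1)
p(O, Y) = 1
H(R) = 6*R (H(R) = (R*6)*1 = (6*R)*1 = 6*R)
m = -5579 (m = (-2558 + 6*(-36)) - 2805 = (-2558 - 216) - 2805 = -2774 - 2805 = -5579)
1/m = 1/(-5579) = -1/5579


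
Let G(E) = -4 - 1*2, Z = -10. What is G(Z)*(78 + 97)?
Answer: -1050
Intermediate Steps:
G(E) = -6 (G(E) = -4 - 2 = -6)
G(Z)*(78 + 97) = -6*(78 + 97) = -6*175 = -1050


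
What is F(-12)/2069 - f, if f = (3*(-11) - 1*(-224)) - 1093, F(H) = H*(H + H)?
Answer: 1866526/2069 ≈ 902.14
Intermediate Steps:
F(H) = 2*H² (F(H) = H*(2*H) = 2*H²)
f = -902 (f = (-33 + 224) - 1093 = 191 - 1093 = -902)
F(-12)/2069 - f = (2*(-12)²)/2069 - 1*(-902) = (2*144)*(1/2069) + 902 = 288*(1/2069) + 902 = 288/2069 + 902 = 1866526/2069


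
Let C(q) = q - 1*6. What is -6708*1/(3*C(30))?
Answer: -559/6 ≈ -93.167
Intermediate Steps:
C(q) = -6 + q (C(q) = q - 6 = -6 + q)
-6708*1/(3*C(30)) = -6708*1/(3*(-6 + 30)) = -6708/(24*3) = -6708/72 = -6708*1/72 = -559/6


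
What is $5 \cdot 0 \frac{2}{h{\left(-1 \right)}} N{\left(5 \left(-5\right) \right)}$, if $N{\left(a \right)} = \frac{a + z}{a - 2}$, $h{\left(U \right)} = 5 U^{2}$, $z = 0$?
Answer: $0$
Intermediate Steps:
$N{\left(a \right)} = \frac{a}{-2 + a}$ ($N{\left(a \right)} = \frac{a + 0}{a - 2} = \frac{a}{-2 + a}$)
$5 \cdot 0 \frac{2}{h{\left(-1 \right)}} N{\left(5 \left(-5\right) \right)} = 5 \cdot 0 \frac{2}{5 \left(-1\right)^{2}} \frac{5 \left(-5\right)}{-2 + 5 \left(-5\right)} = 0 \frac{2}{5 \cdot 1} \left(- \frac{25}{-2 - 25}\right) = 0 \cdot \frac{2}{5} \left(- \frac{25}{-27}\right) = 0 \cdot 2 \cdot \frac{1}{5} \left(\left(-25\right) \left(- \frac{1}{27}\right)\right) = 0 \cdot \frac{2}{5} \cdot \frac{25}{27} = 0 \cdot \frac{25}{27} = 0$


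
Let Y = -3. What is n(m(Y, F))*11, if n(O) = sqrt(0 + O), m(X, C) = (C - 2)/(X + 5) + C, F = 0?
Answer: 11*I ≈ 11.0*I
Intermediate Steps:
m(X, C) = C + (-2 + C)/(5 + X) (m(X, C) = (-2 + C)/(5 + X) + C = C + (-2 + C)/(5 + X))
n(O) = sqrt(O)
n(m(Y, F))*11 = sqrt((-2 + 6*0 + 0*(-3))/(5 - 3))*11 = sqrt((-2 + 0 + 0)/2)*11 = sqrt((1/2)*(-2))*11 = sqrt(-1)*11 = I*11 = 11*I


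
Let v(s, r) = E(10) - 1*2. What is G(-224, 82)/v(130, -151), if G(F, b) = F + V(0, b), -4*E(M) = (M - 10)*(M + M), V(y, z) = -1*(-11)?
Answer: 213/2 ≈ 106.50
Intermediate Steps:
V(y, z) = 11
E(M) = -M*(-10 + M)/2 (E(M) = -(M - 10)*(M + M)/4 = -(-10 + M)*2*M/4 = -M*(-10 + M)/2)
G(F, b) = 11 + F (G(F, b) = F + 11 = 11 + F)
v(s, r) = -2 (v(s, r) = (½)*10*(10 - 1*10) - 1*2 = (½)*10*(10 - 10) - 2 = (½)*10*0 - 2 = 0 - 2 = -2)
G(-224, 82)/v(130, -151) = (11 - 224)/(-2) = -213*(-½) = 213/2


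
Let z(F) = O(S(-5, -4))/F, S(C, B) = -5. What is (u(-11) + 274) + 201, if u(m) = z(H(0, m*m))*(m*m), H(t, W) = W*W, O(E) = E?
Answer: 57470/121 ≈ 474.96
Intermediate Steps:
H(t, W) = W²
z(F) = -5/F
u(m) = -5/m² (u(m) = (-5/m⁴)*(m*m) = (-5/m⁴)*m² = -5/m²)
(u(-11) + 274) + 201 = (-5/(-11)² + 274) + 201 = (-5*1/121 + 274) + 201 = (-5/121 + 274) + 201 = 33149/121 + 201 = 57470/121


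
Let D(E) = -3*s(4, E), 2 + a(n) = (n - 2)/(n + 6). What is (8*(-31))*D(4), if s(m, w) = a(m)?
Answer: -6696/5 ≈ -1339.2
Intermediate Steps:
a(n) = -2 + (-2 + n)/(6 + n) (a(n) = -2 + (n - 2)/(n + 6) = -2 + (-2 + n)/(6 + n))
s(m, w) = (-14 - m)/(6 + m)
D(E) = 27/5 (D(E) = -3*(-14 - 1*4)/(6 + 4) = -3*(-14 - 4)/10 = -3*(-18)/10 = -3*(-9/5) = 27/5)
(8*(-31))*D(4) = (8*(-31))*(27/5) = -248*27/5 = -6696/5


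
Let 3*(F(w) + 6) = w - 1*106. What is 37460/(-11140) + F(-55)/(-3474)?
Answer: -19420703/5805054 ≈ -3.3455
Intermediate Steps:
F(w) = -124/3 + w/3 (F(w) = -6 + (w - 1*106)/3 = -6 + (w - 106)/3 = -6 + (-106 + w)/3 = -6 + (-106/3 + w/3) = -124/3 + w/3)
37460/(-11140) + F(-55)/(-3474) = 37460/(-11140) + (-124/3 + (⅓)*(-55))/(-3474) = 37460*(-1/11140) + (-124/3 - 55/3)*(-1/3474) = -1873/557 - 179/3*(-1/3474) = -1873/557 + 179/10422 = -19420703/5805054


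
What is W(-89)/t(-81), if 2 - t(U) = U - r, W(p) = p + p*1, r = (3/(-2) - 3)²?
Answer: -712/413 ≈ -1.7240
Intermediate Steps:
r = 81/4 (r = (3*(-½) - 3)² = (-3/2 - 3)² = (-9/2)² = 81/4 ≈ 20.250)
W(p) = 2*p (W(p) = p + p = 2*p)
t(U) = 89/4 - U (t(U) = 2 - (U - 1*81/4) = 2 - (U - 81/4) = 2 - (-81/4 + U) = 2 + (81/4 - U) = 89/4 - U)
W(-89)/t(-81) = (2*(-89))/(89/4 - 1*(-81)) = -178/(89/4 + 81) = -178/413/4 = -178*4/413 = -712/413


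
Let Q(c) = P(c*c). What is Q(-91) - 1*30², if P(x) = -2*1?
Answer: -902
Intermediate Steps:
P(x) = -2
Q(c) = -2
Q(-91) - 1*30² = -2 - 1*30² = -2 - 1*900 = -2 - 900 = -902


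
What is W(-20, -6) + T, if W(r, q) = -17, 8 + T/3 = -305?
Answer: -956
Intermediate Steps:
T = -939 (T = -24 + 3*(-305) = -24 - 915 = -939)
W(-20, -6) + T = -17 - 939 = -956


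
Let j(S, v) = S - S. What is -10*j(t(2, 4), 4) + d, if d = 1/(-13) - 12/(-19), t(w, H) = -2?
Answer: 137/247 ≈ 0.55466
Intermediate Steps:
j(S, v) = 0
d = 137/247 (d = 1*(-1/13) - 12*(-1/19) = -1/13 + 12/19 = 137/247 ≈ 0.55466)
-10*j(t(2, 4), 4) + d = -10*0 + 137/247 = 0 + 137/247 = 137/247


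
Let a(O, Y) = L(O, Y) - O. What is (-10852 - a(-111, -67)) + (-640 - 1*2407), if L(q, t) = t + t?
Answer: -13876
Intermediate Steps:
L(q, t) = 2*t
a(O, Y) = -O + 2*Y (a(O, Y) = 2*Y - O = -O + 2*Y)
(-10852 - a(-111, -67)) + (-640 - 1*2407) = (-10852 - (-1*(-111) + 2*(-67))) + (-640 - 1*2407) = (-10852 - (111 - 134)) + (-640 - 2407) = (-10852 - 1*(-23)) - 3047 = (-10852 + 23) - 3047 = -10829 - 3047 = -13876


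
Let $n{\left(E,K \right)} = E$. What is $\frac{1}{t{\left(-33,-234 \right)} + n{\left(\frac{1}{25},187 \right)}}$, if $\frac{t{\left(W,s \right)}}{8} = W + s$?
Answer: $- \frac{25}{53399} \approx -0.00046817$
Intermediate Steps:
$t{\left(W,s \right)} = 8 W + 8 s$ ($t{\left(W,s \right)} = 8 \left(W + s\right) = 8 W + 8 s$)
$\frac{1}{t{\left(-33,-234 \right)} + n{\left(\frac{1}{25},187 \right)}} = \frac{1}{\left(8 \left(-33\right) + 8 \left(-234\right)\right) + \frac{1}{25}} = \frac{1}{\left(-264 - 1872\right) + \frac{1}{25}} = \frac{1}{-2136 + \frac{1}{25}} = \frac{1}{- \frac{53399}{25}} = - \frac{25}{53399}$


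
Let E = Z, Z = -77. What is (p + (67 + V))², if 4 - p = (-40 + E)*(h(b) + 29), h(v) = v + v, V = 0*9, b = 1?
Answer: 13675204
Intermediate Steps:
E = -77
V = 0
h(v) = 2*v
p = 3631 (p = 4 - (-40 - 77)*(2*1 + 29) = 4 - (-117)*(2 + 29) = 4 - (-117)*31 = 4 - 1*(-3627) = 4 + 3627 = 3631)
(p + (67 + V))² = (3631 + (67 + 0))² = (3631 + 67)² = 3698² = 13675204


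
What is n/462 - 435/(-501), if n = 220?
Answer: 4715/3507 ≈ 1.3445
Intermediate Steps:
n/462 - 435/(-501) = 220/462 - 435/(-501) = 220*(1/462) - 435*(-1/501) = 10/21 + 145/167 = 4715/3507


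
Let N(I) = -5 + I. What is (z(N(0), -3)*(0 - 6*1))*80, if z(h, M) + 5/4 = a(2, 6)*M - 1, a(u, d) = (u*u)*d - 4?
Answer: 29880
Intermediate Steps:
a(u, d) = -4 + d*u**2 (a(u, d) = u**2*d - 4 = d*u**2 - 4 = -4 + d*u**2)
z(h, M) = -9/4 + 20*M (z(h, M) = -5/4 + ((-4 + 6*2**2)*M - 1) = -5/4 + ((-4 + 6*4)*M - 1) = -5/4 + ((-4 + 24)*M - 1) = -5/4 + (20*M - 1) = -5/4 + (-1 + 20*M) = -9/4 + 20*M)
(z(N(0), -3)*(0 - 6*1))*80 = ((-9/4 + 20*(-3))*(0 - 6*1))*80 = ((-9/4 - 60)*(0 - 6))*80 = -249/4*(-6)*80 = (747/2)*80 = 29880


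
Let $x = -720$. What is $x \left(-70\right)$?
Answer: $50400$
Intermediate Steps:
$x \left(-70\right) = \left(-720\right) \left(-70\right) = 50400$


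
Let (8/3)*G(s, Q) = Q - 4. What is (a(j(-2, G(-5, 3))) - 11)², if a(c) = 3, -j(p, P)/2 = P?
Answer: 64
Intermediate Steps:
G(s, Q) = -3/2 + 3*Q/8 (G(s, Q) = 3*(Q - 4)/8 = 3*(-4 + Q)/8 = -3/2 + 3*Q/8)
j(p, P) = -2*P
(a(j(-2, G(-5, 3))) - 11)² = (3 - 11)² = (-8)² = 64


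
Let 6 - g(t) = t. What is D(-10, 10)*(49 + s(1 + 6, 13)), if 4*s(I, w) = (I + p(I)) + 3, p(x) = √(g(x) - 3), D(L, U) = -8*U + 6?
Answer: -3811 - 37*I ≈ -3811.0 - 37.0*I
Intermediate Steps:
g(t) = 6 - t
D(L, U) = 6 - 8*U
p(x) = √(3 - x) (p(x) = √((6 - x) - 3) = √(3 - x))
s(I, w) = ¾ + I/4 + √(3 - I)/4 (s(I, w) = ((I + √(3 - I)) + 3)/4 = (3 + I + √(3 - I))/4 = ¾ + I/4 + √(3 - I)/4)
D(-10, 10)*(49 + s(1 + 6, 13)) = (6 - 8*10)*(49 + (¾ + (1 + 6)/4 + √(3 - (1 + 6))/4)) = (6 - 80)*(49 + (¾ + (¼)*7 + √(3 - 1*7)/4)) = -74*(49 + (¾ + 7/4 + √(3 - 7)/4)) = -74*(49 + (¾ + 7/4 + √(-4)/4)) = -74*(49 + (¾ + 7/4 + (2*I)/4)) = -74*(49 + (¾ + 7/4 + I/2)) = -74*(49 + (5/2 + I/2)) = -74*(103/2 + I/2) = -3811 - 37*I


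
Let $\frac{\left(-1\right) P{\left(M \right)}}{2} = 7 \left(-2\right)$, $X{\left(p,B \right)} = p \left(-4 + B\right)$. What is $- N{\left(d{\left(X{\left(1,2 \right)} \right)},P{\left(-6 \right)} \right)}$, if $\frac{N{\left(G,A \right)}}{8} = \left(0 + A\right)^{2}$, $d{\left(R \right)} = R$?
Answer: $-6272$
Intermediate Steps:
$P{\left(M \right)} = 28$ ($P{\left(M \right)} = - 2 \cdot 7 \left(-2\right) = \left(-2\right) \left(-14\right) = 28$)
$N{\left(G,A \right)} = 8 A^{2}$ ($N{\left(G,A \right)} = 8 \left(0 + A\right)^{2} = 8 A^{2}$)
$- N{\left(d{\left(X{\left(1,2 \right)} \right)},P{\left(-6 \right)} \right)} = - 8 \cdot 28^{2} = - 8 \cdot 784 = \left(-1\right) 6272 = -6272$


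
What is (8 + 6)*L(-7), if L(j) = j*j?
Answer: 686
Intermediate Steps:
L(j) = j²
(8 + 6)*L(-7) = (8 + 6)*(-7)² = 14*49 = 686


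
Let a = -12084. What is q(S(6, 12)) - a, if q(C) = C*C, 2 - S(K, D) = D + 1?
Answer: 12205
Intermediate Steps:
S(K, D) = 1 - D (S(K, D) = 2 - (D + 1) = 2 - (1 + D) = 2 + (-1 - D) = 1 - D)
q(C) = C²
q(S(6, 12)) - a = (1 - 1*12)² - 1*(-12084) = (1 - 12)² + 12084 = (-11)² + 12084 = 121 + 12084 = 12205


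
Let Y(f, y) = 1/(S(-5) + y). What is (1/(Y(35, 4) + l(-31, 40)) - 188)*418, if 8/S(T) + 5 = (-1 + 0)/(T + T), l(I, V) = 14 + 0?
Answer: -131422544/1673 ≈ -78555.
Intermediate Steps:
l(I, V) = 14
S(T) = 8/(-5 - 1/(2*T)) (S(T) = 8/(-5 + (-1 + 0)/(T + T)) = 8/(-5 - 1/(2*T)))
Y(f, y) = 1/(-80/49 + y) (Y(f, y) = 1/(-16*(-5)/(1 + 10*(-5)) + y) = 1/(-16*(-5)/(1 - 50) + y) = 1/(-16*(-5)/(-49) + y) = 1/(-16*(-5)*(-1/49) + y) = 1/(-80/49 + y))
(1/(Y(35, 4) + l(-31, 40)) - 188)*418 = (1/(49/(-80 + 49*4) + 14) - 188)*418 = (1/(49/(-80 + 196) + 14) - 188)*418 = (1/(49/116 + 14) - 188)*418 = (1/(1673/116) - 188)*418 = (116/1673 - 188)*418 = -314408/1673*418 = -131422544/1673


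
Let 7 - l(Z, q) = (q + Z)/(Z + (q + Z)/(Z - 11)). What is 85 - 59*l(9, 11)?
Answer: -1508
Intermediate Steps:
l(Z, q) = 7 - (Z + q)/(Z + (Z + q)/(-11 + Z)) (l(Z, q) = 7 - (q + Z)/(Z + (q + Z)/(Z - 11)) = 7 - (Z + q)/(Z + (Z + q)/(-11 + Z)))
85 - 59*l(9, 11) = 85 - 59*(-59*9 + 6*9² + 18*11 - 1*9*11)/(11 + 9² - 10*9) = 85 - 59*(-531 + 6*81 + 198 - 99)/(11 + 81 - 90) = 85 - 59*(-531 + 486 + 198 - 99)/2 = 85 - 59*54/2 = 85 - 59*27 = 85 - 1593 = -1508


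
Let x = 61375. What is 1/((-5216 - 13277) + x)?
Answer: 1/42882 ≈ 2.3320e-5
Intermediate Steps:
1/((-5216 - 13277) + x) = 1/((-5216 - 13277) + 61375) = 1/(-18493 + 61375) = 1/42882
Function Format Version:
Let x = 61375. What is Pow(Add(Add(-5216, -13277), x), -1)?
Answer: Rational(1, 42882) ≈ 2.3320e-5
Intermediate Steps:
Pow(Add(Add(-5216, -13277), x), -1) = Pow(Add(Add(-5216, -13277), 61375), -1) = Pow(Add(-18493, 61375), -1) = Pow(42882, -1) = Rational(1, 42882)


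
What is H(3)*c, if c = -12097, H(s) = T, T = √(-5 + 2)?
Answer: -12097*I*√3 ≈ -20953.0*I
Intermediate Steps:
T = I*√3 (T = √(-3) = I*√3 ≈ 1.732*I)
H(s) = I*√3
H(3)*c = (I*√3)*(-12097) = -12097*I*√3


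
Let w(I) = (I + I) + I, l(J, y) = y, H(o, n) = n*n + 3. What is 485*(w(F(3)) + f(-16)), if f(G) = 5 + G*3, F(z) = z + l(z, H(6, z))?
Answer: 970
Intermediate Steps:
H(o, n) = 3 + n² (H(o, n) = n² + 3 = 3 + n²)
F(z) = 3 + z + z² (F(z) = z + (3 + z²) = 3 + z + z²)
w(I) = 3*I (w(I) = 2*I + I = 3*I)
f(G) = 5 + 3*G
485*(w(F(3)) + f(-16)) = 485*(3*(3 + 3 + 3²) + (5 + 3*(-16))) = 485*(3*(3 + 3 + 9) + (5 - 48)) = 485*(3*15 - 43) = 485*(45 - 43) = 485*2 = 970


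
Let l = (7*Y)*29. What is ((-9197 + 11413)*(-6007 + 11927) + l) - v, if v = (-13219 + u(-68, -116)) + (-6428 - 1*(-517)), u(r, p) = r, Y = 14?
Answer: 13140760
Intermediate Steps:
l = 2842 (l = (7*14)*29 = 98*29 = 2842)
v = -19198 (v = (-13219 - 68) + (-6428 - 1*(-517)) = -13287 + (-6428 + 517) = -13287 - 5911 = -19198)
((-9197 + 11413)*(-6007 + 11927) + l) - v = ((-9197 + 11413)*(-6007 + 11927) + 2842) - 1*(-19198) = (2216*5920 + 2842) + 19198 = (13118720 + 2842) + 19198 = 13121562 + 19198 = 13140760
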